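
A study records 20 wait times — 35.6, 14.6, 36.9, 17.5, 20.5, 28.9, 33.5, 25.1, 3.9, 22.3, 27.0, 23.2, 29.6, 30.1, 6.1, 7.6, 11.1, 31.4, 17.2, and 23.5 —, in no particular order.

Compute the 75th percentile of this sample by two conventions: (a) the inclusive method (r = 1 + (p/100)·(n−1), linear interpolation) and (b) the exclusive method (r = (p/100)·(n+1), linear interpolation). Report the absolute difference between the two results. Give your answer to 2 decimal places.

Sorted: 3.9, 6.1, 7.6, 11.1, 14.6, 17.2, 17.5, 20.5, 22.3, 23.2, 23.5, 25.1, 27.0, 28.9, 29.6, 30.1, 31.4, 33.5, 35.6, 36.9.
n = 20.
(a) r = 15.25; between ranks 15 (29.6) and 16 (30.1): 29.725.
(b) r = 15.75; between ranks 15 (29.6) and 16 (30.1): 29.975.
|29.725 − 29.975| = 0.25.

0.25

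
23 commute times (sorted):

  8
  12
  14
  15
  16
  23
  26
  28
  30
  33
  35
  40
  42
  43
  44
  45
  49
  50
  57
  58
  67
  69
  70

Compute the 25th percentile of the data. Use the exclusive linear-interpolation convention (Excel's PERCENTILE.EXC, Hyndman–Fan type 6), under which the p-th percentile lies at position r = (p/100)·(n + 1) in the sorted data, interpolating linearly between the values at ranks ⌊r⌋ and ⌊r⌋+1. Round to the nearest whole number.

n = 23.
r = (25/100)·(23 + 1) = 6.
r is an integer, so P25 is the value at rank 6: 23.

23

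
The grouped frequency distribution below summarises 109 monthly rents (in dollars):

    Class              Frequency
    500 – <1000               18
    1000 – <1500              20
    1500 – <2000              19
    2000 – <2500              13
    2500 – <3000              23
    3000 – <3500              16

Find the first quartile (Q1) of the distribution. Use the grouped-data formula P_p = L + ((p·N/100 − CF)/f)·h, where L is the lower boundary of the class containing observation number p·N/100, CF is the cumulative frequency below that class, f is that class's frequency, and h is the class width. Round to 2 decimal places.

1231.25

N = 109; target position k = 25/100 · 109 = 27.25.
Cumulative frequencies: 18, 38, 57, 70, 93, 109.
Observation 27.25 falls in the class 1000 – <1500.
L = 1000, CF = 18, f = 20, h = 500.
P25 = 1000 + ((27.25 − 18)/20)·500 = 1000 + 231.25 = 1231.25.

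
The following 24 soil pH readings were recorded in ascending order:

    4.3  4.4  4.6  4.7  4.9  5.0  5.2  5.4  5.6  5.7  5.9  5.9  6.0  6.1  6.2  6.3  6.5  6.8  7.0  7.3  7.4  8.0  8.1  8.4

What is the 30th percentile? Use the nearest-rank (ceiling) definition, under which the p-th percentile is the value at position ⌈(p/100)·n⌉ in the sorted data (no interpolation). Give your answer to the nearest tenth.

5.4

n = 24.
Position = ⌈30/100 · 24⌉ = ⌈7.2⌉ = 8.
The value at rank 8 is 5.4.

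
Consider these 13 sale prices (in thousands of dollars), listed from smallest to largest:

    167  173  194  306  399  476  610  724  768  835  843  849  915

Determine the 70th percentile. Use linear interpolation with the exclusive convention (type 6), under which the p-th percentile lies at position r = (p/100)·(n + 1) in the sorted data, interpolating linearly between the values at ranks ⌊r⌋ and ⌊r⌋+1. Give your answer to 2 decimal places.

n = 13.
r = (70/100)·(13 + 1) = 9.8.
Rank 9 is 768 and rank 10 is 835.
Interpolate: 768 + 0.8·(835 − 768) = 768 + 0.8·67 = 821.6.

821.60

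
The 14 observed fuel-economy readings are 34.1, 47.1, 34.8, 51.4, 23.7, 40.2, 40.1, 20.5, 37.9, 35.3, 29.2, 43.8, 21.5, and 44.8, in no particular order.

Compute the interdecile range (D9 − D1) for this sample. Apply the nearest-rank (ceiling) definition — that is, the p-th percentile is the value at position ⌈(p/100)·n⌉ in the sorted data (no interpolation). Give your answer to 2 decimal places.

Sorted: 20.5, 21.5, 23.7, 29.2, 34.1, 34.8, 35.3, 37.9, 40.1, 40.2, 43.8, 44.8, 47.1, 51.4.
n = 14.
P10: rank ⌈10/100·14⌉ = 2 → 21.5.
P90: rank ⌈90/100·14⌉ = 13 → 47.1.
Difference: 47.1 − 21.5 = 25.6.

25.60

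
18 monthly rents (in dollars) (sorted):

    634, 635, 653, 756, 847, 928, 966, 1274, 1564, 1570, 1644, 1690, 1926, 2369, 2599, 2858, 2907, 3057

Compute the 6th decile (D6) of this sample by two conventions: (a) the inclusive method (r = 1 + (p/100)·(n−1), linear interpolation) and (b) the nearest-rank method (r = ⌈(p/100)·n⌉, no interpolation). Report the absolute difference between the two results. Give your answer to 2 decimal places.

n = 18.
(a) r = 11.2; between ranks 11 (1644) and 12 (1690): 1653.2.
(b) the nearest-rank method: rank 11 → 1644.
|1653.2 − 1644| = 9.2.

9.20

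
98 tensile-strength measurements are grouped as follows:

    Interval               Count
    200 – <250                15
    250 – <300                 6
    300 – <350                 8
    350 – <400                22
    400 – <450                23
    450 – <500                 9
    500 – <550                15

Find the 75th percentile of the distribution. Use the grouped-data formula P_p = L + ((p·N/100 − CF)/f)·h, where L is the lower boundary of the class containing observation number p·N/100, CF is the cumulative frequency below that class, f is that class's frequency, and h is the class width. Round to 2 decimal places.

N = 98; target position k = 75/100 · 98 = 73.5.
Cumulative frequencies: 15, 21, 29, 51, 74, 83, 98.
Observation 73.5 falls in the class 400 – <450.
L = 400, CF = 51, f = 23, h = 50.
P75 = 400 + ((73.5 − 51)/23)·50 = 400 + 48.913 = 448.913.

448.91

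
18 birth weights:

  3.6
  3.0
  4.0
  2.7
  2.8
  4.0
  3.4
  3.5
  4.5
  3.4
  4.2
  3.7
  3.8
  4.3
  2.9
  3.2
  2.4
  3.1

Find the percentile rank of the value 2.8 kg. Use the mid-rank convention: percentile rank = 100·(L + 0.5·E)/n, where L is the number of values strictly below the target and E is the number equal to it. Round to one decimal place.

Sorted: 2.4, 2.7, 2.8, 2.9, 3.0, 3.1, 3.2, 3.4, 3.4, 3.5, 3.6, 3.7, 3.8, 4.0, 4.0, 4.2, 4.3, 4.5.
Count below 2.8: L = 2; count equal: E = 1; n = 18.
Percentile rank = 100·(2 + 0.5·1)/18 = 100·2.5/18 = 13.89.

13.9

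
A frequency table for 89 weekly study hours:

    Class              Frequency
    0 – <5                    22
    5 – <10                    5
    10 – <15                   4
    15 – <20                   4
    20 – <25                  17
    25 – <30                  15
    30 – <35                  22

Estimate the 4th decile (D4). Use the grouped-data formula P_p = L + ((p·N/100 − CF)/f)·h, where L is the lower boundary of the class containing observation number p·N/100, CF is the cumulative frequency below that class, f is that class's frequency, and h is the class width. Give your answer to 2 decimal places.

N = 89; target position k = 40/100 · 89 = 35.6.
Cumulative frequencies: 22, 27, 31, 35, 52, 67, 89.
Observation 35.6 falls in the class 20 – <25.
L = 20, CF = 35, f = 17, h = 5.
P40 = 20 + ((35.6 − 35)/17)·5 = 20 + 0.176471 = 20.1765.

20.18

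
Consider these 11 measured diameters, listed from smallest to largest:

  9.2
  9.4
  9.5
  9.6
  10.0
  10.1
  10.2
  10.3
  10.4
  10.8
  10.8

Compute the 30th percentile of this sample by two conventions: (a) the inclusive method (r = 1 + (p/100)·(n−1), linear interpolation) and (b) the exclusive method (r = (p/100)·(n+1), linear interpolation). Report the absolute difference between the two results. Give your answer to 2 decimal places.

n = 11.
(a) r = 4 → value at rank 4 = 9.6.
(b) r = 3.6; between ranks 3 (9.5) and 4 (9.6): 9.56.
|9.6 − 9.56| = 0.04.

0.04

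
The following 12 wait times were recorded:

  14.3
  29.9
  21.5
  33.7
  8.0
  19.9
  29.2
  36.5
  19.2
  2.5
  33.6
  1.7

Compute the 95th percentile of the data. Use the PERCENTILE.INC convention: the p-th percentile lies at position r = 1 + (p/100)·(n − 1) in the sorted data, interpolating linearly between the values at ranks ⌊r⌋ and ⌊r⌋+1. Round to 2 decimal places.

34.96

Sorted: 1.7, 2.5, 8.0, 14.3, 19.2, 19.9, 21.5, 29.2, 29.9, 33.6, 33.7, 36.5.
n = 12.
r = 1 + (95/100)·(12 − 1) = 1 + 10.45 = 11.45.
Rank 11 is 33.7 and rank 12 is 36.5.
Interpolate: 33.7 + 0.45·(36.5 − 33.7) = 33.7 + 0.45·2.8 = 34.96.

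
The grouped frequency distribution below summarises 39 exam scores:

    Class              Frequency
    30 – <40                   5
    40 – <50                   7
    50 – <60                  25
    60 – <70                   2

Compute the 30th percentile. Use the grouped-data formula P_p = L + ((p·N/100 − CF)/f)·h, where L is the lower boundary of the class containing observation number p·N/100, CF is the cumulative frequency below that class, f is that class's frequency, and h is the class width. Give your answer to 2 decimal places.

49.57

N = 39; target position k = 30/100 · 39 = 11.7.
Cumulative frequencies: 5, 12, 37, 39.
Observation 11.7 falls in the class 40 – <50.
L = 40, CF = 5, f = 7, h = 10.
P30 = 40 + ((11.7 − 5)/7)·10 = 40 + 9.57143 = 49.5714.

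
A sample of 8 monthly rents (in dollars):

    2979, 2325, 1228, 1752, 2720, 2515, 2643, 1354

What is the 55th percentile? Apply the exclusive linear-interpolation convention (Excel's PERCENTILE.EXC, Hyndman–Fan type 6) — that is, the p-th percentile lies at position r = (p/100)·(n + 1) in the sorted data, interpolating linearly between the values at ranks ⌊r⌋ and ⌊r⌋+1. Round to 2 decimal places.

Sorted: 1228, 1354, 1752, 2325, 2515, 2643, 2720, 2979.
n = 8.
r = (55/100)·(8 + 1) = 4.95.
Rank 4 is 2325 and rank 5 is 2515.
Interpolate: 2325 + 0.95·(2515 − 2325) = 2325 + 0.95·190 = 2505.5.

2505.50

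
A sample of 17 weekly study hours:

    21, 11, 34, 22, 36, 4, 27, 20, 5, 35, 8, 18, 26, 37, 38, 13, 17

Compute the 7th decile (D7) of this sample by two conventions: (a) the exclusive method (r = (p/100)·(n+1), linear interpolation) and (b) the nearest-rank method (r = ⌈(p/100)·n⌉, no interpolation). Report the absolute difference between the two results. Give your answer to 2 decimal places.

4.20

Sorted: 4, 5, 8, 11, 13, 17, 18, 20, 21, 22, 26, 27, 34, 35, 36, 37, 38.
n = 17.
(a) r = 12.6; between ranks 12 (27) and 13 (34): 31.2.
(b) the nearest-rank method: rank 12 → 27.
|31.2 − 27| = 4.2.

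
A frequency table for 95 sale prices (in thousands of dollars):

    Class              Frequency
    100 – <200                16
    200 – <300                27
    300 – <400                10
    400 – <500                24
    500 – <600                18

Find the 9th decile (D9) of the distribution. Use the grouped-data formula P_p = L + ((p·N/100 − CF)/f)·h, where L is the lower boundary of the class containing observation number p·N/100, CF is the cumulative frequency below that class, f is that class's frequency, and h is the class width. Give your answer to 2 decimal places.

547.22

N = 95; target position k = 90/100 · 95 = 85.5.
Cumulative frequencies: 16, 43, 53, 77, 95.
Observation 85.5 falls in the class 500 – <600.
L = 500, CF = 77, f = 18, h = 100.
P90 = 500 + ((85.5 − 77)/18)·100 = 500 + 47.2222 = 547.222.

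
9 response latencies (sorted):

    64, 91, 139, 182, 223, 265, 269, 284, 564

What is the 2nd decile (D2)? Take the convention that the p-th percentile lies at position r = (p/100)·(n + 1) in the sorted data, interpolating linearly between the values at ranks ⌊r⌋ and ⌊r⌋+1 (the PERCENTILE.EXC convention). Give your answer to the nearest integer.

91

n = 9.
r = (20/100)·(9 + 1) = 2.
r is an integer, so P20 is the value at rank 2: 91.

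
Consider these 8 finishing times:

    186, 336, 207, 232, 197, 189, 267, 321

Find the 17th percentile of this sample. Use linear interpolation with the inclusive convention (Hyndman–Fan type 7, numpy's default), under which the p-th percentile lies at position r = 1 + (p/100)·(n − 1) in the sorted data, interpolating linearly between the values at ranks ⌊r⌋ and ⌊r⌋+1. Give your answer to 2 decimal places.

Sorted: 186, 189, 197, 207, 232, 267, 321, 336.
n = 8.
r = 1 + (17/100)·(8 − 1) = 1 + 1.19 = 2.19.
Rank 2 is 189 and rank 3 is 197.
Interpolate: 189 + 0.19·(197 − 189) = 189 + 0.19·8 = 190.52.

190.52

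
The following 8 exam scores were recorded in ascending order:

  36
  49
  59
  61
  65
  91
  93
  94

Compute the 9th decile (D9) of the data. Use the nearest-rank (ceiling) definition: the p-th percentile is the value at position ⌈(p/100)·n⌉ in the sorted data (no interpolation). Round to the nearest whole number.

94

n = 8.
Position = ⌈90/100 · 8⌉ = ⌈7.2⌉ = 8.
The value at rank 8 is 94.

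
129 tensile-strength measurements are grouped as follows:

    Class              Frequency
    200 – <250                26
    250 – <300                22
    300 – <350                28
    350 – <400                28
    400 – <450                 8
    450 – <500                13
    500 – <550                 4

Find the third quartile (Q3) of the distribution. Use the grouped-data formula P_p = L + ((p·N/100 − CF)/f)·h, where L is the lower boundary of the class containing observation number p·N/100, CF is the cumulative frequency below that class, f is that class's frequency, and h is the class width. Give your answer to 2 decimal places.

387.05

N = 129; target position k = 75/100 · 129 = 96.75.
Cumulative frequencies: 26, 48, 76, 104, 112, 125, 129.
Observation 96.75 falls in the class 350 – <400.
L = 350, CF = 76, f = 28, h = 50.
P75 = 350 + ((96.75 − 76)/28)·50 = 350 + 37.0536 = 387.054.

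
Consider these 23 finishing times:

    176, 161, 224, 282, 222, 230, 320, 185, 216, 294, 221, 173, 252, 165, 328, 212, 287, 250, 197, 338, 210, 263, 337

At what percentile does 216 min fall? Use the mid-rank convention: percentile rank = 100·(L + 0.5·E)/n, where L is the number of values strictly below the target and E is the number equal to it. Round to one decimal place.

Sorted: 161, 165, 173, 176, 185, 197, 210, 212, 216, 221, 222, 224, 230, 250, 252, 263, 282, 287, 294, 320, 328, 337, 338.
Count below 216: L = 8; count equal: E = 1; n = 23.
Percentile rank = 100·(8 + 0.5·1)/23 = 100·8.5/23 = 36.96.

37.0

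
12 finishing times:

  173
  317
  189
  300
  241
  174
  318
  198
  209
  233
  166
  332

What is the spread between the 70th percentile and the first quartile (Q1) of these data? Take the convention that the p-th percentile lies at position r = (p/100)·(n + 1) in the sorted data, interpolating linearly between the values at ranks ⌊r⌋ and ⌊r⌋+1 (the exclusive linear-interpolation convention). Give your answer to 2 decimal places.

Sorted: 166, 173, 174, 189, 198, 209, 233, 241, 300, 317, 318, 332.
n = 12.
P25: r = 3.25; ranks 3–4 are 174, 189; interpolating gives 177.75.
P70: r = 9.1; ranks 9–10 are 300, 317; interpolating gives 301.7.
Difference: 301.7 − 177.75 = 123.95.

123.95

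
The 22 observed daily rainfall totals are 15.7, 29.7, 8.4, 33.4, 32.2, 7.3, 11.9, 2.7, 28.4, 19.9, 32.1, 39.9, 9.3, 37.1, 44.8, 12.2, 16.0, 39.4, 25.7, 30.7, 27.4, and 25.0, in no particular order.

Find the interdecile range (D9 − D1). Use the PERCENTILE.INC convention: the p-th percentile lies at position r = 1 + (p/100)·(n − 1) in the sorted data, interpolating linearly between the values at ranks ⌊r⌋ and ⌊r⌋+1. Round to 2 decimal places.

Sorted: 2.7, 7.3, 8.4, 9.3, 11.9, 12.2, 15.7, 16.0, 19.9, 25.0, 25.7, 27.4, 28.4, 29.7, 30.7, 32.1, 32.2, 33.4, 37.1, 39.4, 39.9, 44.8.
n = 22.
P10: r = 3.1; ranks 3–4 are 8.4, 9.3; interpolating gives 8.49.
P90: r = 19.9; ranks 19–20 are 37.1, 39.4; interpolating gives 39.17.
Difference: 39.17 − 8.49 = 30.68.

30.68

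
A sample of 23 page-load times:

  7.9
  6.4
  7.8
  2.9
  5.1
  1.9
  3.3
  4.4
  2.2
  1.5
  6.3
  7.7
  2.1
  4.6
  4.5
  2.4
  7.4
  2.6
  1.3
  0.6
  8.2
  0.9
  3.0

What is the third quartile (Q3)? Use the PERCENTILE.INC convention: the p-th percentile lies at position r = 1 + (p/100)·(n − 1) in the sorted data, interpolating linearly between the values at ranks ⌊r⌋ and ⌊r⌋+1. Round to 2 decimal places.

6.35

Sorted: 0.6, 0.9, 1.3, 1.5, 1.9, 2.1, 2.2, 2.4, 2.6, 2.9, 3.0, 3.3, 4.4, 4.5, 4.6, 5.1, 6.3, 6.4, 7.4, 7.7, 7.8, 7.9, 8.2.
n = 23.
r = 1 + (75/100)·(23 − 1) = 1 + 16.5 = 17.5.
Rank 17 is 6.3 and rank 18 is 6.4.
Interpolate: 6.3 + 0.5·(6.4 − 6.3) = 6.3 + 0.5·0.1 = 6.35.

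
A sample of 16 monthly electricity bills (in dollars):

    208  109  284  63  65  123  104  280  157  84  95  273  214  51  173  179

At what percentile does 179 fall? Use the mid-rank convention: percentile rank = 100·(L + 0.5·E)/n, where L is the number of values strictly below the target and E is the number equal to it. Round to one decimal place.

Sorted: 51, 63, 65, 84, 95, 104, 109, 123, 157, 173, 179, 208, 214, 273, 280, 284.
Count below 179: L = 10; count equal: E = 1; n = 16.
Percentile rank = 100·(10 + 0.5·1)/16 = 100·10.5/16 = 65.62.

65.6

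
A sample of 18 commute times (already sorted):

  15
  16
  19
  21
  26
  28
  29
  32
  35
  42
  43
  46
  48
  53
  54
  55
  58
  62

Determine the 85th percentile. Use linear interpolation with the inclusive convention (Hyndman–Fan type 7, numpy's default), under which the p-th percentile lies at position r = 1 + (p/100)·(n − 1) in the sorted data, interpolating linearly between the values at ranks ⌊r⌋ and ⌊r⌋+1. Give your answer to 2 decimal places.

n = 18.
r = 1 + (85/100)·(18 − 1) = 1 + 14.45 = 15.45.
Rank 15 is 54 and rank 16 is 55.
Interpolate: 54 + 0.45·(55 − 54) = 54 + 0.45·1 = 54.45.

54.45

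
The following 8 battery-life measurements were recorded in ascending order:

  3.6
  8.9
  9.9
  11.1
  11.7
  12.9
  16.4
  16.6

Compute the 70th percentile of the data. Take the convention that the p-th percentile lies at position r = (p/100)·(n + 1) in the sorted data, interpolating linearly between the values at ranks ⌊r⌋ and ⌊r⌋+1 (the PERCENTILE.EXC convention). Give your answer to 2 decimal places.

13.95

n = 8.
r = (70/100)·(8 + 1) = 6.3.
Rank 6 is 12.9 and rank 7 is 16.4.
Interpolate: 12.9 + 0.3·(16.4 − 12.9) = 12.9 + 0.3·3.5 = 13.95.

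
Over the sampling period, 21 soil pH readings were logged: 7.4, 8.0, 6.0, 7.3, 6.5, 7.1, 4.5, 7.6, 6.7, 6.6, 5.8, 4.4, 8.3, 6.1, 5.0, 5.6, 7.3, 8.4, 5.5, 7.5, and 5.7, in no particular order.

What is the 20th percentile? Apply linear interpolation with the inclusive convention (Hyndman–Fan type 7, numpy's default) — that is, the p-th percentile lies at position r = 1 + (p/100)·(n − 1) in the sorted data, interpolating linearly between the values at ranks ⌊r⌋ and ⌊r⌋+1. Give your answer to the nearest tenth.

Sorted: 4.4, 4.5, 5.0, 5.5, 5.6, 5.7, 5.8, 6.0, 6.1, 6.5, 6.6, 6.7, 7.1, 7.3, 7.3, 7.4, 7.5, 7.6, 8.0, 8.3, 8.4.
n = 21.
r = 1 + (20/100)·(21 − 1) = 1 + 4 = 5.
r is an integer, so P20 is the value at rank 5: 5.6.

5.6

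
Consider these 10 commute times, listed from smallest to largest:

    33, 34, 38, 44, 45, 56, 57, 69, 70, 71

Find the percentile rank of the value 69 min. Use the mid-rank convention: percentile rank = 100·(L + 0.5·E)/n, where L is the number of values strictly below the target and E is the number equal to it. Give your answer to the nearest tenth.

75.0

Count below 69: L = 7; count equal: E = 1; n = 10.
Percentile rank = 100·(7 + 0.5·1)/10 = 100·7.5/10 = 75.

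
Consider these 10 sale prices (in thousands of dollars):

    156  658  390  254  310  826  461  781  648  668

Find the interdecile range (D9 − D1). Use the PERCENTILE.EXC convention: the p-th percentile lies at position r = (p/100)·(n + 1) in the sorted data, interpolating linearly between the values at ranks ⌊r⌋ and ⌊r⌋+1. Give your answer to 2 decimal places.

655.70

Sorted: 156, 254, 310, 390, 461, 648, 658, 668, 781, 826.
n = 10.
P10: r = 1.1; ranks 1–2 are 156, 254; interpolating gives 165.8.
P90: r = 9.9; ranks 9–10 are 781, 826; interpolating gives 821.5.
Difference: 821.5 − 165.8 = 655.7.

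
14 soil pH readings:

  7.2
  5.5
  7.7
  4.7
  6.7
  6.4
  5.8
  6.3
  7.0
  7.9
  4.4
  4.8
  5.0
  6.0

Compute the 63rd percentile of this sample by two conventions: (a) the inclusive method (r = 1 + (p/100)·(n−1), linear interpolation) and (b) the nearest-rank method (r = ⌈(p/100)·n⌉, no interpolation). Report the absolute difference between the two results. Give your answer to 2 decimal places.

0.06

Sorted: 4.4, 4.7, 4.8, 5.0, 5.5, 5.8, 6.0, 6.3, 6.4, 6.7, 7.0, 7.2, 7.7, 7.9.
n = 14.
(a) r = 9.19; between ranks 9 (6.4) and 10 (6.7): 6.457.
(b) the nearest-rank method: rank 9 → 6.4.
|6.457 − 6.4| = 0.057.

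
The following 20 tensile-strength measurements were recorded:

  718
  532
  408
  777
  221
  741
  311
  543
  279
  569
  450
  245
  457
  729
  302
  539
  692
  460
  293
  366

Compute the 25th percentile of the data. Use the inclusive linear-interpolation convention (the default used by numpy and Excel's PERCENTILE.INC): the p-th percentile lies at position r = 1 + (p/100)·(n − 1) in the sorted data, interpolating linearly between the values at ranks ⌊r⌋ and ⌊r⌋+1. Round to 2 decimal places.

Sorted: 221, 245, 279, 293, 302, 311, 366, 408, 450, 457, 460, 532, 539, 543, 569, 692, 718, 729, 741, 777.
n = 20.
r = 1 + (25/100)·(20 − 1) = 1 + 4.75 = 5.75.
Rank 5 is 302 and rank 6 is 311.
Interpolate: 302 + 0.75·(311 − 302) = 302 + 0.75·9 = 308.75.

308.75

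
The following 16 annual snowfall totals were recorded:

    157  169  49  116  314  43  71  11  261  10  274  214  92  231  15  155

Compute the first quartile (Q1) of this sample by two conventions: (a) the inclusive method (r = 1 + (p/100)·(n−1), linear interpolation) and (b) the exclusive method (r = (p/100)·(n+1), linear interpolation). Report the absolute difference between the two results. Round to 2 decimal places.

Sorted: 10, 11, 15, 43, 49, 71, 92, 116, 155, 157, 169, 214, 231, 261, 274, 314.
n = 16.
(a) r = 4.75; between ranks 4 (43) and 5 (49): 47.5.
(b) r = 4.25; between ranks 4 (43) and 5 (49): 44.5.
|47.5 − 44.5| = 3.

3.00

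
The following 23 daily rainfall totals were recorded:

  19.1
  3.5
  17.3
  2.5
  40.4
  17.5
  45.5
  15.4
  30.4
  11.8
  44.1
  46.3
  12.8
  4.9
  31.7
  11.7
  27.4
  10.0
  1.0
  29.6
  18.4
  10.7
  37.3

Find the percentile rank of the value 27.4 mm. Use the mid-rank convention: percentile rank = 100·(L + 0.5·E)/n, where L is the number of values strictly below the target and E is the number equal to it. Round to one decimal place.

Sorted: 1.0, 2.5, 3.5, 4.9, 10.0, 10.7, 11.7, 11.8, 12.8, 15.4, 17.3, 17.5, 18.4, 19.1, 27.4, 29.6, 30.4, 31.7, 37.3, 40.4, 44.1, 45.5, 46.3.
Count below 27.4: L = 14; count equal: E = 1; n = 23.
Percentile rank = 100·(14 + 0.5·1)/23 = 100·14.5/23 = 63.04.

63.0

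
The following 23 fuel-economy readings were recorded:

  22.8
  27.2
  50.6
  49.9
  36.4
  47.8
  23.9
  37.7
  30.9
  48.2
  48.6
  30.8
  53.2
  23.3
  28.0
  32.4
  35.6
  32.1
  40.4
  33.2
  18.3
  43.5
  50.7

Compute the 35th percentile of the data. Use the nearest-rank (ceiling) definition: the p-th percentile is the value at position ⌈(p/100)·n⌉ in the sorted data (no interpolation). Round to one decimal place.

32.1

Sorted: 18.3, 22.8, 23.3, 23.9, 27.2, 28.0, 30.8, 30.9, 32.1, 32.4, 33.2, 35.6, 36.4, 37.7, 40.4, 43.5, 47.8, 48.2, 48.6, 49.9, 50.6, 50.7, 53.2.
n = 23.
Position = ⌈35/100 · 23⌉ = ⌈8.05⌉ = 9.
The value at rank 9 is 32.1.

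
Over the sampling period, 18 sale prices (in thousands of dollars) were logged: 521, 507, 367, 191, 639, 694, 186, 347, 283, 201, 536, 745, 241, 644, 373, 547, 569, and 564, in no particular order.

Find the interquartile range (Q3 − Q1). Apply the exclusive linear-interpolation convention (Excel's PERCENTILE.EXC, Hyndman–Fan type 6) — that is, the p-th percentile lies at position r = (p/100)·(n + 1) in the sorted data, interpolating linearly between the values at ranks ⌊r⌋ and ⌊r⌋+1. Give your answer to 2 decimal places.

Sorted: 186, 191, 201, 241, 283, 347, 367, 373, 507, 521, 536, 547, 564, 569, 639, 644, 694, 745.
n = 18.
P25: r = 4.75; ranks 4–5 are 241, 283; interpolating gives 272.5.
P75: r = 14.25; ranks 14–15 are 569, 639; interpolating gives 586.5.
Difference: 586.5 − 272.5 = 314.

314.00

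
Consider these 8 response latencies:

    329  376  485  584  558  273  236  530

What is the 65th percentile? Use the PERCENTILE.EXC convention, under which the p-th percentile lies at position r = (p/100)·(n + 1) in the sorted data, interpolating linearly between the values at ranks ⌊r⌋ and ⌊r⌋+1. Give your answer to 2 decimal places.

523.25

Sorted: 236, 273, 329, 376, 485, 530, 558, 584.
n = 8.
r = (65/100)·(8 + 1) = 5.85.
Rank 5 is 485 and rank 6 is 530.
Interpolate: 485 + 0.85·(530 − 485) = 485 + 0.85·45 = 523.25.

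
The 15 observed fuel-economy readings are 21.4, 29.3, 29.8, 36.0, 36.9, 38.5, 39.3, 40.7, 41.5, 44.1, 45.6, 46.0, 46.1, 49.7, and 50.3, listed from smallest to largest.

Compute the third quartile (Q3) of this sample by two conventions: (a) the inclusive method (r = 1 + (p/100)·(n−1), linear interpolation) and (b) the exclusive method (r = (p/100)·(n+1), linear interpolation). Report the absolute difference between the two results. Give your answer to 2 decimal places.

0.20

n = 15.
(a) r = 11.5; between ranks 11 (45.6) and 12 (46.0): 45.8.
(b) r = 12 → value at rank 12 = 46.
|45.8 − 46| = 0.2.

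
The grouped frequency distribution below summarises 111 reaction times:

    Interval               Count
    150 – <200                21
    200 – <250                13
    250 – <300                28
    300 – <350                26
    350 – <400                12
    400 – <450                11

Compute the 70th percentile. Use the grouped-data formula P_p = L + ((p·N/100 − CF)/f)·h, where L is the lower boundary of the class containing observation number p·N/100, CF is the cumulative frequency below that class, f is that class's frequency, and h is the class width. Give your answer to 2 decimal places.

330.19

N = 111; target position k = 70/100 · 111 = 77.7.
Cumulative frequencies: 21, 34, 62, 88, 100, 111.
Observation 77.7 falls in the class 300 – <350.
L = 300, CF = 62, f = 26, h = 50.
P70 = 300 + ((77.7 − 62)/26)·50 = 300 + 30.1923 = 330.192.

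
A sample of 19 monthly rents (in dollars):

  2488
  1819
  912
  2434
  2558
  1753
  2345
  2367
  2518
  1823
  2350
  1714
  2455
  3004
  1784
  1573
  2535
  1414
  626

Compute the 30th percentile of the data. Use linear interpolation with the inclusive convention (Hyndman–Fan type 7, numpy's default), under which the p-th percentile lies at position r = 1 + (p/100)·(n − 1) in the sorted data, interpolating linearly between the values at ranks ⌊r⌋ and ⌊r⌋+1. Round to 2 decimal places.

Sorted: 626, 912, 1414, 1573, 1714, 1753, 1784, 1819, 1823, 2345, 2350, 2367, 2434, 2455, 2488, 2518, 2535, 2558, 3004.
n = 19.
r = 1 + (30/100)·(19 − 1) = 1 + 5.4 = 6.4.
Rank 6 is 1753 and rank 7 is 1784.
Interpolate: 1753 + 0.4·(1784 − 1753) = 1753 + 0.4·31 = 1765.4.

1765.40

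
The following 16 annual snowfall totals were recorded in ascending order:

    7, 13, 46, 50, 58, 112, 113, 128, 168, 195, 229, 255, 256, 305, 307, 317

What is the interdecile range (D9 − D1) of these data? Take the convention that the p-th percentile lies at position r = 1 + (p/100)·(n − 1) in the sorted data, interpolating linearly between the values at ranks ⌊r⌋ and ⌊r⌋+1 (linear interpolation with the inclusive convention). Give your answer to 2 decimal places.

276.50

n = 16.
P10: r = 2.5; ranks 2–3 are 13, 46; interpolating gives 29.5.
P90: r = 14.5; ranks 14–15 are 305, 307; interpolating gives 306.
Difference: 306 − 29.5 = 276.5.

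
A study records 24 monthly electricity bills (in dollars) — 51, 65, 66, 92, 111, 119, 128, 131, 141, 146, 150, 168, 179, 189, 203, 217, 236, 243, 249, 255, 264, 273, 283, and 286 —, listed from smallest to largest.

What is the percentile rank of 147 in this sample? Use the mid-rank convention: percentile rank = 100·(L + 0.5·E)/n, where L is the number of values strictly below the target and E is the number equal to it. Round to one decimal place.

Count below 147: L = 10; count equal: E = 0; n = 24.
Percentile rank = 100·(10 + 0.5·0)/24 = 100·10/24 = 41.67.

41.7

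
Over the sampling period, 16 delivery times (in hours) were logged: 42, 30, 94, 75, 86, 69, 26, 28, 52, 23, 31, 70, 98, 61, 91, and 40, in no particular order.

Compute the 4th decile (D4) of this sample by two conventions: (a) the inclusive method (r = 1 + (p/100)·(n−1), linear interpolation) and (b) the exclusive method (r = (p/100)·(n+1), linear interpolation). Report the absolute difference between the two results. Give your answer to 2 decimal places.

0.40

Sorted: 23, 26, 28, 30, 31, 40, 42, 52, 61, 69, 70, 75, 86, 91, 94, 98.
n = 16.
(a) r = 7 → value at rank 7 = 42.
(b) r = 6.8; between ranks 6 (40) and 7 (42): 41.6.
|42 − 41.6| = 0.4.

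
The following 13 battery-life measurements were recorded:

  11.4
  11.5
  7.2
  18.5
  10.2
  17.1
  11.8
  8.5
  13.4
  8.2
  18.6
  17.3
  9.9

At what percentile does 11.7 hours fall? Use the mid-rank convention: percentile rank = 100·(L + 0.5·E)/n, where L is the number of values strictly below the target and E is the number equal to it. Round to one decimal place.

53.8

Sorted: 7.2, 8.2, 8.5, 9.9, 10.2, 11.4, 11.5, 11.8, 13.4, 17.1, 17.3, 18.5, 18.6.
Count below 11.7: L = 7; count equal: E = 0; n = 13.
Percentile rank = 100·(7 + 0.5·0)/13 = 100·7/13 = 53.85.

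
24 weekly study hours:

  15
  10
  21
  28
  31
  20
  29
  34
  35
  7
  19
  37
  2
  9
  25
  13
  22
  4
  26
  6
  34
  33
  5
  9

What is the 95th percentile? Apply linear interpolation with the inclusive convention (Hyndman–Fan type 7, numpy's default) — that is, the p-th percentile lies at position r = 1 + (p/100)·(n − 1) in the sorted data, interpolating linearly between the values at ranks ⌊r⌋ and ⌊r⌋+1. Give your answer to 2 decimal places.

34.85

Sorted: 2, 4, 5, 6, 7, 9, 9, 10, 13, 15, 19, 20, 21, 22, 25, 26, 28, 29, 31, 33, 34, 34, 35, 37.
n = 24.
r = 1 + (95/100)·(24 − 1) = 1 + 21.85 = 22.85.
Rank 22 is 34 and rank 23 is 35.
Interpolate: 34 + 0.85·(35 − 34) = 34 + 0.85·1 = 34.85.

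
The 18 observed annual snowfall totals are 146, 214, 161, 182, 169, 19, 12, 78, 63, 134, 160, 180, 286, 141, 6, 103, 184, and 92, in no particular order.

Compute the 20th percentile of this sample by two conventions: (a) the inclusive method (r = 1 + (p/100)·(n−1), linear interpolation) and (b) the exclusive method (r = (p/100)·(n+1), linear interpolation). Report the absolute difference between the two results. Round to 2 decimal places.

14.80

Sorted: 6, 12, 19, 63, 78, 92, 103, 134, 141, 146, 160, 161, 169, 180, 182, 184, 214, 286.
n = 18.
(a) r = 4.4; between ranks 4 (63) and 5 (78): 69.
(b) r = 3.8; between ranks 3 (19) and 4 (63): 54.2.
|69 − 54.2| = 14.8.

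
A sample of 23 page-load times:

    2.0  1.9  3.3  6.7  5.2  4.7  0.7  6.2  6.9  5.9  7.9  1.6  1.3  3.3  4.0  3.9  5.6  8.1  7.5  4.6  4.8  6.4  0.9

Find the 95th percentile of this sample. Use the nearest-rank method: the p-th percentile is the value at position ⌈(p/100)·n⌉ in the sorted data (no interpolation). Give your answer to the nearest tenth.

7.9

Sorted: 0.7, 0.9, 1.3, 1.6, 1.9, 2.0, 3.3, 3.3, 3.9, 4.0, 4.6, 4.7, 4.8, 5.2, 5.6, 5.9, 6.2, 6.4, 6.7, 6.9, 7.5, 7.9, 8.1.
n = 23.
Position = ⌈95/100 · 23⌉ = ⌈21.85⌉ = 22.
The value at rank 22 is 7.9.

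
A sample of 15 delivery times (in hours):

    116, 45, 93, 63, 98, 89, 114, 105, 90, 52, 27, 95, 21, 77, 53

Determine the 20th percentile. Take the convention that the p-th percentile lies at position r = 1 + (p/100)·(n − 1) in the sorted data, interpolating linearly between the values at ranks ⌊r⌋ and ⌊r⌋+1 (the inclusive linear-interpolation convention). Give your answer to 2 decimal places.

Sorted: 21, 27, 45, 52, 53, 63, 77, 89, 90, 93, 95, 98, 105, 114, 116.
n = 15.
r = 1 + (20/100)·(15 − 1) = 1 + 2.8 = 3.8.
Rank 3 is 45 and rank 4 is 52.
Interpolate: 45 + 0.8·(52 − 45) = 45 + 0.8·7 = 50.6.

50.60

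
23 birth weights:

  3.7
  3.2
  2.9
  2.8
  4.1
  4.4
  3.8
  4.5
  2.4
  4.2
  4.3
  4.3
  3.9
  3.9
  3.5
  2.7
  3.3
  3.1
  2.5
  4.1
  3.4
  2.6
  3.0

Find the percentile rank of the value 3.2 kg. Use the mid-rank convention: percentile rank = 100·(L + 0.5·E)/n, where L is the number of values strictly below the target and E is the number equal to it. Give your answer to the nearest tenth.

37.0

Sorted: 2.4, 2.5, 2.6, 2.7, 2.8, 2.9, 3.0, 3.1, 3.2, 3.3, 3.4, 3.5, 3.7, 3.8, 3.9, 3.9, 4.1, 4.1, 4.2, 4.3, 4.3, 4.4, 4.5.
Count below 3.2: L = 8; count equal: E = 1; n = 23.
Percentile rank = 100·(8 + 0.5·1)/23 = 100·8.5/23 = 36.96.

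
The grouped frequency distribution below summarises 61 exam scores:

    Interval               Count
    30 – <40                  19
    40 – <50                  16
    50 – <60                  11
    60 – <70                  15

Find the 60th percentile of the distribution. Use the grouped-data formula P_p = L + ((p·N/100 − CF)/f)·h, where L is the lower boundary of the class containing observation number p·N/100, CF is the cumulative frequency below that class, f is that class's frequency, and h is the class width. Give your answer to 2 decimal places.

N = 61; target position k = 60/100 · 61 = 36.6.
Cumulative frequencies: 19, 35, 46, 61.
Observation 36.6 falls in the class 50 – <60.
L = 50, CF = 35, f = 11, h = 10.
P60 = 50 + ((36.6 − 35)/11)·10 = 50 + 1.45455 = 51.4545.

51.45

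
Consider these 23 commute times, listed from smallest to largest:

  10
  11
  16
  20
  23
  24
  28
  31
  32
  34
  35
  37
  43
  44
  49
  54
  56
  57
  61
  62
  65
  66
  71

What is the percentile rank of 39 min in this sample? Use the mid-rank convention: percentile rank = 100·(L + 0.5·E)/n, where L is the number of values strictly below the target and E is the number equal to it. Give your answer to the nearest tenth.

Count below 39: L = 12; count equal: E = 0; n = 23.
Percentile rank = 100·(12 + 0.5·0)/23 = 100·12/23 = 52.17.

52.2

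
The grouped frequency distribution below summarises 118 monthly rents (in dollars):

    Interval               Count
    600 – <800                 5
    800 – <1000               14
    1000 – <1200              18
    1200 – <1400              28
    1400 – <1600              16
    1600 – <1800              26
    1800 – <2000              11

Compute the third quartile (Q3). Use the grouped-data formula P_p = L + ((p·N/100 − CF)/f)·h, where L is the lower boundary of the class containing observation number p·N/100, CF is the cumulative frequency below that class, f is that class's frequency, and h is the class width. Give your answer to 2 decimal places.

N = 118; target position k = 75/100 · 118 = 88.5.
Cumulative frequencies: 5, 19, 37, 65, 81, 107, 118.
Observation 88.5 falls in the class 1600 – <1800.
L = 1600, CF = 81, f = 26, h = 200.
P75 = 1600 + ((88.5 − 81)/26)·200 = 1600 + 57.6923 = 1657.69.

1657.69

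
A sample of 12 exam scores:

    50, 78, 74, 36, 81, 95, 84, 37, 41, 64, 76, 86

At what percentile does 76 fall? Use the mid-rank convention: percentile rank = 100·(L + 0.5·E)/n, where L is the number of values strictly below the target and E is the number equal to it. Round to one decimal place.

54.2

Sorted: 36, 37, 41, 50, 64, 74, 76, 78, 81, 84, 86, 95.
Count below 76: L = 6; count equal: E = 1; n = 12.
Percentile rank = 100·(6 + 0.5·1)/12 = 100·6.5/12 = 54.17.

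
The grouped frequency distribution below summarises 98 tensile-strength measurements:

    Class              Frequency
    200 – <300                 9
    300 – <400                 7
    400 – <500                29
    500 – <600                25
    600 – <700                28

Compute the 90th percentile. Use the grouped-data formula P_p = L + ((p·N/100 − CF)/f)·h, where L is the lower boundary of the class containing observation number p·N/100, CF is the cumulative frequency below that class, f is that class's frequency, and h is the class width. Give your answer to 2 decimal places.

665.00

N = 98; target position k = 90/100 · 98 = 88.2.
Cumulative frequencies: 9, 16, 45, 70, 98.
Observation 88.2 falls in the class 600 – <700.
L = 600, CF = 70, f = 28, h = 100.
P90 = 600 + ((88.2 − 70)/28)·100 = 600 + 65 = 665.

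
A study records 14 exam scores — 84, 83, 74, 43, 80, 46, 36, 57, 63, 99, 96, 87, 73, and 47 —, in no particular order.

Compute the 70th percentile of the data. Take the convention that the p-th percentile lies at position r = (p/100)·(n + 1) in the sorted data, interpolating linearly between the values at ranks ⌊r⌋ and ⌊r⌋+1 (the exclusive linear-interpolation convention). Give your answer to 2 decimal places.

83.50

Sorted: 36, 43, 46, 47, 57, 63, 73, 74, 80, 83, 84, 87, 96, 99.
n = 14.
r = (70/100)·(14 + 1) = 10.5.
Rank 10 is 83 and rank 11 is 84.
Interpolate: 83 + 0.5·(84 − 83) = 83 + 0.5·1 = 83.5.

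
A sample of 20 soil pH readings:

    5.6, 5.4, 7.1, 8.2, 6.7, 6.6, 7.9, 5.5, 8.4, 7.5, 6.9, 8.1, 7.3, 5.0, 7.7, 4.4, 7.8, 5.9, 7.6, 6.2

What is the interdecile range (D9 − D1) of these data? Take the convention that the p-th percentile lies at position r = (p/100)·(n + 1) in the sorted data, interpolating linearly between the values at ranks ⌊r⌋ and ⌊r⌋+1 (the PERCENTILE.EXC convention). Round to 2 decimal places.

Sorted: 4.4, 5.0, 5.4, 5.5, 5.6, 5.9, 6.2, 6.6, 6.7, 6.9, 7.1, 7.3, 7.5, 7.6, 7.7, 7.8, 7.9, 8.1, 8.2, 8.4.
n = 20.
P10: r = 2.1; ranks 2–3 are 5.0, 5.4; interpolating gives 5.04.
P90: r = 18.9; ranks 18–19 are 8.1, 8.2; interpolating gives 8.19.
Difference: 8.19 − 5.04 = 3.15.

3.15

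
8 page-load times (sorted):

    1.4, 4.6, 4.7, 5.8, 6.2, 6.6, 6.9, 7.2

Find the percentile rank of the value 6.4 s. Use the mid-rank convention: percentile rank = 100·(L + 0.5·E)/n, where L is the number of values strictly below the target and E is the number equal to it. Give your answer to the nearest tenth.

62.5

Count below 6.4: L = 5; count equal: E = 0; n = 8.
Percentile rank = 100·(5 + 0.5·0)/8 = 100·5/8 = 62.5.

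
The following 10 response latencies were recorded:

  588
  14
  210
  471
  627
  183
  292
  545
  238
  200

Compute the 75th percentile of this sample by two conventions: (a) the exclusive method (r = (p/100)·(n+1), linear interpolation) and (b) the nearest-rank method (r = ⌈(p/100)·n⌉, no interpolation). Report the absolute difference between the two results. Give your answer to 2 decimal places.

Sorted: 14, 183, 200, 210, 238, 292, 471, 545, 588, 627.
n = 10.
(a) r = 8.25; between ranks 8 (545) and 9 (588): 555.75.
(b) the nearest-rank method: rank 8 → 545.
|555.75 − 545| = 10.75.

10.75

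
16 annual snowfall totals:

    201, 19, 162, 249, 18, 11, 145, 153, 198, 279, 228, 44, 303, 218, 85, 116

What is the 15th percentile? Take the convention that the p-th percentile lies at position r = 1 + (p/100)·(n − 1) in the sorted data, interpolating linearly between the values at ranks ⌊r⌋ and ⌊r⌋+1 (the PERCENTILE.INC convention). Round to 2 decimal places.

Sorted: 11, 18, 19, 44, 85, 116, 145, 153, 162, 198, 201, 218, 228, 249, 279, 303.
n = 16.
r = 1 + (15/100)·(16 − 1) = 1 + 2.25 = 3.25.
Rank 3 is 19 and rank 4 is 44.
Interpolate: 19 + 0.25·(44 − 19) = 19 + 0.25·25 = 25.25.

25.25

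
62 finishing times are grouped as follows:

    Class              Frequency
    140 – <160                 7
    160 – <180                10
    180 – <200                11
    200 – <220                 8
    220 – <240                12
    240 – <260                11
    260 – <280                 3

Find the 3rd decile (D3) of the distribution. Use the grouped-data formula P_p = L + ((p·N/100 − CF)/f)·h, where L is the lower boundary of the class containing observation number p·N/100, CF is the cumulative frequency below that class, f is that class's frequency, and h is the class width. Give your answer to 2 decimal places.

182.91

N = 62; target position k = 30/100 · 62 = 18.6.
Cumulative frequencies: 7, 17, 28, 36, 48, 59, 62.
Observation 18.6 falls in the class 180 – <200.
L = 180, CF = 17, f = 11, h = 20.
P30 = 180 + ((18.6 − 17)/11)·20 = 180 + 2.90909 = 182.909.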